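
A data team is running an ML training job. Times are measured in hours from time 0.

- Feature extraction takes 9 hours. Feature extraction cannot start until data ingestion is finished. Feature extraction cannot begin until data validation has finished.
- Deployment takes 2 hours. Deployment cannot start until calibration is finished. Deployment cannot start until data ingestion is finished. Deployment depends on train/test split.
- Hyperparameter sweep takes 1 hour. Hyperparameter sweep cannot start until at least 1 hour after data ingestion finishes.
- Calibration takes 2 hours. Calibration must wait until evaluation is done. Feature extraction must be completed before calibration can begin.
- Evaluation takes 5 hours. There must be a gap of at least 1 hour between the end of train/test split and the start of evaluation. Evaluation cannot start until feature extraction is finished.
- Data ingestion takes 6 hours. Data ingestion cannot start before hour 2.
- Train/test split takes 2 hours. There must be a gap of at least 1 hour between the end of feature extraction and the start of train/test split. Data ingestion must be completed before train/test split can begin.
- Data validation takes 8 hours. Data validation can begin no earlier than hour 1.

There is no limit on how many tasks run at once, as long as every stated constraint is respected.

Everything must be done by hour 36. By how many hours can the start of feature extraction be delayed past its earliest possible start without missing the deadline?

5

Data validation waits on its own release at hour 1, so it starts at hour 1 and finishes at 1 + 8 = hour 9.
Data ingestion cannot begin until its own release at hour 2. It runs from hour 2 to 2 + 6 = hour 8.
Feature extraction cannot start until data ingestion (finishes hour 8); data validation (finishes hour 9). The controlling bound is hour 9, so feature extraction finishes at 9 + 9 = hour 18.

Working backward from the deadline:
Deployment must finish by hour 36; it takes 2 hours, so it must start by 36 − 2 = hour 34.
Calibration feeds into deployment (must start by hour 34); so calibration must finish by hour 34 and therefore start by hour 32.
Since calibration (must start by hour 32) depends on it, evaluation must finish by hour 32. Backing off its 5-hour duration gives a latest start of hour 27.
Train/test split feeds evaluation (must start by hour 27, minus 1-hour gap → hour 26); deployment (must start by hour 34). Taking the minimum, train/test split must finish by hour 26 and start by 26 − 2 = hour 24.
Feature extraction has several dependents: train/test split (must start by hour 24, minus 1-hour gap → hour 23); evaluation (must start by hour 27); calibration (must start by hour 32). The earliest of those limits is hour 23, so feature extraction must start by 23 − 9 = hour 14.
So feature extraction can start as early as hour 9 and as late as hour 14, giving 14 − 9 = 5 hours of slack.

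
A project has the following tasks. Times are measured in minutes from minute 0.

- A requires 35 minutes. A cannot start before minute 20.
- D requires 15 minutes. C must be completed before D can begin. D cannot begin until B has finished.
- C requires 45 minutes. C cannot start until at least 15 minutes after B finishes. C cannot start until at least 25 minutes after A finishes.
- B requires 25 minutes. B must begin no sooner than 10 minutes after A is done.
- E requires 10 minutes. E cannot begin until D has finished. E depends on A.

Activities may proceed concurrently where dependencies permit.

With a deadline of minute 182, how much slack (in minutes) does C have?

A cannot begin until its own release at minute 20. It runs from minute 20 to 20 + 35 = minute 55.
After A (finishes minute 55, plus 10-minute gap → minute 65), B can start at minute 65 and finishes at minute 90.
C needs all of B (finishes minute 90, plus 15-minute gap → minute 105); A (finishes minute 55, plus 25-minute gap → minute 80). That puts its earliest start at minute 105; it finishes at 105 + 45 = minute 150.

Working backward from the deadline:
E has no dependents, so it just needs to finish by minute 182. Starting by 182 − 10 = minute 172 achieves that.
D has to be done before E (must start by minute 172). That means finishing by minute 172, i.e. starting by 172 − 15 = minute 157.
Since D (must start by minute 157) depends on it, C must finish by minute 157. Backing off its 45-minute duration gives a latest start of minute 112.
So C can start as early as minute 105 and as late as minute 112, giving 112 − 105 = 7 minutes of slack.

7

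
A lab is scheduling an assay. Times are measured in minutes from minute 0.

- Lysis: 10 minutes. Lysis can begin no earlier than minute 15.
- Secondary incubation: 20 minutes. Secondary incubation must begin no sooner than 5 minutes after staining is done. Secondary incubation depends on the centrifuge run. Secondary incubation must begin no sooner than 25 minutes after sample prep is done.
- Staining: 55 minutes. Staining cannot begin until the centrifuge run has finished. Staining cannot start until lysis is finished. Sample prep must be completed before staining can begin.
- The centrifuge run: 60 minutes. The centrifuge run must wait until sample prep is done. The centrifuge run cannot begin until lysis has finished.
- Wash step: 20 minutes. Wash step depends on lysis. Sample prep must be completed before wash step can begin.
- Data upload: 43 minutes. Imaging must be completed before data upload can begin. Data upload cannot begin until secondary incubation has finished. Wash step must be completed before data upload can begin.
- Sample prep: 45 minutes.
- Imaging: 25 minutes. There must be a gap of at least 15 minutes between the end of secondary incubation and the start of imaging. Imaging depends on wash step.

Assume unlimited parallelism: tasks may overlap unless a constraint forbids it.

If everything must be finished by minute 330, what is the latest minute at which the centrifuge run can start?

107

Data upload must finish by minute 330; it takes 43 minutes, so it must start by 330 − 43 = minute 287.
Since data upload (must start by minute 287) depends on it, imaging must finish by minute 287. Backing off its 25-minute duration gives a latest start of minute 262.
Secondary incubation feeds imaging (must start by minute 262, minus 15-minute gap → minute 247); data upload (must start by minute 287). Taking the minimum, secondary incubation must finish by minute 247 and start by 247 − 20 = minute 227.
Staining has to be done before secondary incubation (must start by minute 227, minus 5-minute gap → minute 222). That means finishing by minute 222, i.e. starting by 222 − 55 = minute 167.
The centrifuge run has several dependents: staining (must start by minute 167); secondary incubation (must start by minute 227). The earliest of those limits is minute 167, so the centrifuge run must start by 167 − 60 = minute 107.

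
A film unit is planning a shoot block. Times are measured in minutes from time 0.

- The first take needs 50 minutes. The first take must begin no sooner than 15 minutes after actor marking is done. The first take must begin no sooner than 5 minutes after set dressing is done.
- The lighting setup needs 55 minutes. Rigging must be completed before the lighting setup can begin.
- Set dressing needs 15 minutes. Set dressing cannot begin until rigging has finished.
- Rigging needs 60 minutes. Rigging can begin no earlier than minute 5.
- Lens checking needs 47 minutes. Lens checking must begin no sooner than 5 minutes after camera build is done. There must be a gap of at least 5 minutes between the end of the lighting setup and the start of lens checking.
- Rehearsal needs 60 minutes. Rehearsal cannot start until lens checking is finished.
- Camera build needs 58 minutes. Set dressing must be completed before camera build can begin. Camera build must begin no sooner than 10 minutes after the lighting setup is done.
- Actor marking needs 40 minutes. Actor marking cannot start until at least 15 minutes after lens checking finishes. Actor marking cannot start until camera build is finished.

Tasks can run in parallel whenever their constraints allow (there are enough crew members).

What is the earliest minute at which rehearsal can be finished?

After its own release at minute 5, rigging can start at minute 5 and finishes at minute 65.
The lighting setup waits on rigging (finishes minute 65), so it starts at minute 65 and finishes at 65 + 55 = minute 120.
Set dressing waits on rigging (finishes minute 65), so it starts at minute 65 and finishes at 65 + 15 = minute 80.
Camera build needs all of set dressing (finishes minute 80); the lighting setup (finishes minute 120, plus 10-minute gap → minute 130). That puts its earliest start at minute 130; it finishes at 130 + 58 = minute 188.
Lens checking has to wait for camera build (finishes minute 188, plus 5-minute gap → minute 193); the lighting setup (finishes minute 120, plus 5-minute gap → minute 125). The latest of these is minute 193, so lens checking runs minute 193 to 193 + 47 = minute 240.
Rehearsal waits on lens checking (finishes minute 240), so it starts at minute 240 and finishes at 240 + 60 = minute 300.

300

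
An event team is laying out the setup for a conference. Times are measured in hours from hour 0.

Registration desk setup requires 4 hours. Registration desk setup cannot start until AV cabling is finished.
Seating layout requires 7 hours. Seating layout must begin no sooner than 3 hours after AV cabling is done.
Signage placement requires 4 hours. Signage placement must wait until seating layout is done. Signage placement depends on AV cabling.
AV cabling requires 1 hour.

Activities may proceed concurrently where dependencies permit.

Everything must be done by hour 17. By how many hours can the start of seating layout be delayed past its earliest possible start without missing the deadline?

2

AV cabling has no prerequisites, so it starts at hour 0 and finishes at hour 1.
Seating layout cannot begin until AV cabling (finishes hour 1, plus 3-hour gap → hour 4). It runs from hour 4 to 4 + 7 = hour 11.

Working backward from the deadline:
Signage placement must finish by hour 17; it takes 4 hours, so it must start by 17 − 4 = hour 13.
Seating layout must finish before signage placement (must start by hour 13). With a 7-hour duration, seating layout must start by 13 − 7 = hour 6.
So seating layout can start as early as hour 4 and as late as hour 6, giving 6 − 4 = 2 hours of slack.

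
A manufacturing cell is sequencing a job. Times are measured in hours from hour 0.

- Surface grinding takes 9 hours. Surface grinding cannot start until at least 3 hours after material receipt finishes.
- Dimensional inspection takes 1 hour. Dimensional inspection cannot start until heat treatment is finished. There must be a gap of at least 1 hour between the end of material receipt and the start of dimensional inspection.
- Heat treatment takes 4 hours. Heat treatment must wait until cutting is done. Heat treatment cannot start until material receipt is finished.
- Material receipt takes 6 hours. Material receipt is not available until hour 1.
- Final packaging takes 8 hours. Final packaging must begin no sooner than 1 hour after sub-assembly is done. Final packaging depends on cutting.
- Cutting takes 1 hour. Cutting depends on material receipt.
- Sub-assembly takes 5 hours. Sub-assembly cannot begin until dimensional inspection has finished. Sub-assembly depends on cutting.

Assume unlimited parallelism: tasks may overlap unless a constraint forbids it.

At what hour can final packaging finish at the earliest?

After its own release at hour 1, material receipt can start at hour 1 and finishes at hour 7.
Cutting cannot begin until material receipt (finishes hour 7). It runs from hour 7 to 7 + 1 = hour 8.
Heat treatment has to wait for cutting (finishes hour 8); material receipt (finishes hour 7). The latest of these is hour 8, so heat treatment runs hour 8 to 8 + 4 = hour 12.
Dimensional inspection needs all of heat treatment (finishes hour 12); material receipt (finishes hour 7, plus 1-hour gap → hour 8). That puts its earliest start at hour 12; it finishes at 12 + 1 = hour 13.
Sub-assembly has to wait for dimensional inspection (finishes hour 13); cutting (finishes hour 8). The latest of these is hour 13, so sub-assembly runs hour 13 to 13 + 5 = hour 18.
For final packaging: sub-assembly (finishes hour 18, plus 1-hour gap → hour 19); cutting (finishes hour 8). Taking the maximum gives a start of hour 19, and it finishes at 19 + 8 = hour 27.

27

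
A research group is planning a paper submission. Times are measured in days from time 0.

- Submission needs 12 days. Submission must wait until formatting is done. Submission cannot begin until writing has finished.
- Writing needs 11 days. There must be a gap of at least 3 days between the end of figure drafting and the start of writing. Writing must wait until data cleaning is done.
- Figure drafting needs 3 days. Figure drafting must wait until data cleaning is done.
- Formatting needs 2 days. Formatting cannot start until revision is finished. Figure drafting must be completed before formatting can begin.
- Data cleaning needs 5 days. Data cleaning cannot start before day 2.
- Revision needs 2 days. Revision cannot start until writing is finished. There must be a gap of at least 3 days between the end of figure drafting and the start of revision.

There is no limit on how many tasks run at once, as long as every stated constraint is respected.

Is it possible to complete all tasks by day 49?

Data cleaning waits on its own release at day 2, so it starts at day 2 and finishes at 2 + 5 = day 7.
Figure drafting waits on data cleaning (finishes day 7), so it starts at day 7 and finishes at 7 + 3 = day 10.
Writing cannot start until figure drafting (finishes day 10, plus 3-day gap → day 13); data cleaning (finishes day 7). The controlling bound is day 13, so writing finishes at 13 + 11 = day 24.
Revision needs all of writing (finishes day 24); figure drafting (finishes day 10, plus 3-day gap → day 13). That puts its earliest start at day 24; it finishes at 24 + 2 = day 26.
Formatting needs all of revision (finishes day 26); figure drafting (finishes day 10). That puts its earliest start at day 26; it finishes at 26 + 2 = day 28.
Submission cannot start until formatting (finishes day 28); writing (finishes day 24). The controlling bound is day 28, so submission finishes at 28 + 12 = day 40.
Every task is finished by day 40, which is no later than the deadline of 49, so the schedule is feasible.

Yes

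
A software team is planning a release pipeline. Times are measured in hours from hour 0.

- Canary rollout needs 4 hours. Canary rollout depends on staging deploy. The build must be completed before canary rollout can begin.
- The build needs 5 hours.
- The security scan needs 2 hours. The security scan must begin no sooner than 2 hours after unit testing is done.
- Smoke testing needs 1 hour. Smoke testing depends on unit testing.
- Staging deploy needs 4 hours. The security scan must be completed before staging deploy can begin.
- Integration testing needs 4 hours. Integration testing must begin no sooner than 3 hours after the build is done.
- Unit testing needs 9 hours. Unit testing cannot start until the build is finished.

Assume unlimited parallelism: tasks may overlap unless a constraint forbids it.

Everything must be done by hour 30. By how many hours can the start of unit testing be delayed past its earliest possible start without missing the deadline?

4

The build can start immediately at hour 0; it finishes at hour 5.
Unit testing waits on the build (finishes hour 5), so it starts at hour 5 and finishes at 5 + 9 = hour 14.

Working backward from the deadline:
Canary rollout has no dependents, so it just needs to finish by hour 30. Starting by 30 − 4 = hour 26 achieves that.
Staging deploy must finish before canary rollout (must start by hour 26). With a 4-hour duration, staging deploy must start by 26 − 4 = hour 22.
The security scan has to be done before staging deploy (must start by hour 22). That means finishing by hour 22, i.e. starting by 22 − 2 = hour 20.
Nothing follows smoke testing; the deadline of hour 30 is its only limit. It must start by 30 − 1 = hour 29.
Unit testing must finish in time for the security scan (must start by hour 20, minus 2-hour gap → hour 18); smoke testing (must start by hour 29). The tightest is hour 18, so unit testing must start by 18 − 9 = hour 9.
So unit testing can start as early as hour 5 and as late as hour 9, giving 9 − 5 = 4 hours of slack.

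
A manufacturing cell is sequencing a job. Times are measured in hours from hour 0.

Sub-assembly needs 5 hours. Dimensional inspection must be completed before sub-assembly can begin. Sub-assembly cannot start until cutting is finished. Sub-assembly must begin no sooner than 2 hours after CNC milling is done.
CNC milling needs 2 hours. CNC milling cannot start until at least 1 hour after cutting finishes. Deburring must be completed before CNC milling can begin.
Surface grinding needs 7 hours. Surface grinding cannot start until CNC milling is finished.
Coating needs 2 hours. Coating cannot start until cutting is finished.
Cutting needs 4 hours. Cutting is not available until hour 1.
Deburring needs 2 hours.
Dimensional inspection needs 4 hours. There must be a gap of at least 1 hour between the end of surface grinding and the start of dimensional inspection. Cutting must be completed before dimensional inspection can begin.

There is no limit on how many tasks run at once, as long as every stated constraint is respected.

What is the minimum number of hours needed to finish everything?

25

Deburring can start immediately at hour 0; it finishes at hour 2.
Cutting cannot begin until its own release at hour 1. It runs from hour 1 to 1 + 4 = hour 5.
Coating cannot begin until cutting (finishes hour 5). It runs from hour 5 to 5 + 2 = hour 7.
CNC milling cannot start until cutting (finishes hour 5, plus 1-hour gap → hour 6); deburring (finishes hour 2). The controlling bound is hour 6, so CNC milling finishes at 6 + 2 = hour 8.
Surface grinding waits on CNC milling (finishes hour 8), so it starts at hour 8 and finishes at 8 + 7 = hour 15.
Dimensional inspection cannot start until surface grinding (finishes hour 15, plus 1-hour gap → hour 16); cutting (finishes hour 5). The controlling bound is hour 16, so dimensional inspection finishes at 16 + 4 = hour 20.
For sub-assembly: dimensional inspection (finishes hour 20); cutting (finishes hour 5); CNC milling (finishes hour 8, plus 2-hour gap → hour 10). Taking the maximum gives a start of hour 20, and it finishes at 20 + 5 = hour 25.
All tasks are finished once the last one completes. Finish times: Cutting at 5, Deburring at 2, CNC milling at 8, Surface grinding at 15, Dimensional inspection at 20, Coating at 7, Sub-assembly at 25. The latest is hour 25.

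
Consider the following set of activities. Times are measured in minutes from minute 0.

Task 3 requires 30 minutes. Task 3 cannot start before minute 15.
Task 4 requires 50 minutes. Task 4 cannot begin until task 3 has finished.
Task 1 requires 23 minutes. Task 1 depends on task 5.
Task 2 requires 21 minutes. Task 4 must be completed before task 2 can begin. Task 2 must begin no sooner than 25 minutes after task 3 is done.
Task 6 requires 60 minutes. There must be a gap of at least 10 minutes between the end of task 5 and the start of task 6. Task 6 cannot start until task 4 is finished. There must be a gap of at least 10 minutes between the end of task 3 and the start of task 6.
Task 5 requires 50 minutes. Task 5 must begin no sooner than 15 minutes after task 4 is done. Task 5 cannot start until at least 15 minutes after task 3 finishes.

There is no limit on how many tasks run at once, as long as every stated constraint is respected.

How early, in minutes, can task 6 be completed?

230

After its own release at minute 15, task 3 can start at minute 15 and finishes at minute 45.
Task 4 waits on task 3 (finishes minute 45), so it starts at minute 45 and finishes at 45 + 50 = minute 95.
Task 5 needs all of task 4 (finishes minute 95, plus 15-minute gap → minute 110); task 3 (finishes minute 45, plus 15-minute gap → minute 60). That puts its earliest start at minute 110; it finishes at 110 + 50 = minute 160.
Task 6 cannot start until task 5 (finishes minute 160, plus 10-minute gap → minute 170); task 4 (finishes minute 95); task 3 (finishes minute 45, plus 10-minute gap → minute 55). The controlling bound is minute 170, so task 6 finishes at 170 + 60 = minute 230.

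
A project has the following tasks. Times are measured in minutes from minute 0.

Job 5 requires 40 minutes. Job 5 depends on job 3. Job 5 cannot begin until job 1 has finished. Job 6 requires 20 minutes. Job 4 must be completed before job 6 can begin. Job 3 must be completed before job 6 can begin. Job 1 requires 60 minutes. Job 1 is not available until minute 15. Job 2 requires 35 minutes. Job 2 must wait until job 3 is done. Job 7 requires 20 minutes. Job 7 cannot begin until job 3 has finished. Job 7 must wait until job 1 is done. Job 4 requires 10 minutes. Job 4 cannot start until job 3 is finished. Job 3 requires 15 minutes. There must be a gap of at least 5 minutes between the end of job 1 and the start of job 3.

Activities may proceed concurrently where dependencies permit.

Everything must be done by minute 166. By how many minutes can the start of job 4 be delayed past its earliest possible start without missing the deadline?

After its own release at minute 15, job 1 can start at minute 15 and finishes at minute 75.
After job 1 (finishes minute 75, plus 5-minute gap → minute 80), job 3 can start at minute 80 and finishes at minute 95.
After job 3 (finishes minute 95), job 4 can start at minute 95 and finishes at minute 105.

Working backward from the deadline:
Job 6 has no dependents, so it just needs to finish by minute 166. Starting by 166 − 20 = minute 146 achieves that.
Job 4 has to be done before job 6 (must start by minute 146). That means finishing by minute 146, i.e. starting by 146 − 10 = minute 136.
So job 4 can start as early as minute 95 and as late as minute 136, giving 136 − 95 = 41 minutes of slack.

41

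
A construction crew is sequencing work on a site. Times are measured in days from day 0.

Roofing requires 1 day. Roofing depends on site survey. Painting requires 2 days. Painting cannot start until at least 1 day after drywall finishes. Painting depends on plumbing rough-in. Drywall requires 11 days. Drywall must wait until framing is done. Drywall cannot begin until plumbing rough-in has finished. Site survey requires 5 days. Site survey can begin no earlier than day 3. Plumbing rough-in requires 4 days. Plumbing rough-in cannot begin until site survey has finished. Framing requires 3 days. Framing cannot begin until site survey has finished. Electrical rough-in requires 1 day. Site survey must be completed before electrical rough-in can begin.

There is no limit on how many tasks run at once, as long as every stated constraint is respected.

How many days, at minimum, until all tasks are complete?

26

Site survey waits on its own release at day 3, so it starts at day 3 and finishes at 3 + 5 = day 8.
Electrical rough-in cannot begin until site survey (finishes day 8). It runs from day 8 to 8 + 1 = day 9.
Plumbing rough-in cannot begin until site survey (finishes day 8). It runs from day 8 to 8 + 4 = day 12.
Roofing cannot begin until site survey (finishes day 8). It runs from day 8 to 8 + 1 = day 9.
Framing waits on site survey (finishes day 8), so it starts at day 8 and finishes at 8 + 3 = day 11.
For drywall: framing (finishes day 11); plumbing rough-in (finishes day 12). Taking the maximum gives a start of day 12, and it finishes at 12 + 11 = day 23.
Painting needs all of drywall (finishes day 23, plus 1-day gap → day 24); plumbing rough-in (finishes day 12). That puts its earliest start at day 24; it finishes at 24 + 2 = day 26.
All tasks are finished once the last one completes. Finish times: Site survey at 8, Framing at 11, Roofing at 9, Plumbing rough-in at 12, Electrical rough-in at 9, Drywall at 23, Painting at 26. The latest is day 26.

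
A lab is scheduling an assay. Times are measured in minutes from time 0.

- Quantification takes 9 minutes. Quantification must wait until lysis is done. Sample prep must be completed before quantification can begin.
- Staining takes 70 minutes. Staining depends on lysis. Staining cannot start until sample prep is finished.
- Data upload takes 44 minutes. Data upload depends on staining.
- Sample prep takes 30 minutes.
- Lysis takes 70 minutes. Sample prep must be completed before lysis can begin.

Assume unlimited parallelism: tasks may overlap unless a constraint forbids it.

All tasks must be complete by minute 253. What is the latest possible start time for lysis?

Data upload must finish by minute 253; it takes 44 minutes, so it must start by 253 − 44 = minute 209.
Since data upload (must start by minute 209) depends on it, staining must finish by minute 209. Backing off its 70-minute duration gives a latest start of minute 139.
To finish by minute 253, quantification (duration 9) must start no later than minute 244.
Lysis feeds staining (must start by minute 139); quantification (must start by minute 244). Taking the minimum, lysis must finish by minute 139 and start by 139 − 70 = minute 69.

69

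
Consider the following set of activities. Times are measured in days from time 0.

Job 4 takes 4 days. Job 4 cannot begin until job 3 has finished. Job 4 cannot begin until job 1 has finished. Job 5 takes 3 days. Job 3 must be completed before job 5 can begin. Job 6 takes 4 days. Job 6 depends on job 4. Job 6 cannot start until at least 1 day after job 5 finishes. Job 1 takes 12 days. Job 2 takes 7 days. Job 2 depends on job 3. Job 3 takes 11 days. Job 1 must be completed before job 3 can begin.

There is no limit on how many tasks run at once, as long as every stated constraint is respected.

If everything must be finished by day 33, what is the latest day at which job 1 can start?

Nothing follows job 2; the deadline of day 33 is its only limit. It must start by 33 − 7 = day 26.
Job 6 must finish by day 33; it takes 4 days, so it must start by 33 − 4 = day 29.
Job 4 has to be done before job 6 (must start by day 29). That means finishing by day 29, i.e. starting by 29 − 4 = day 25.
Job 5 feeds into job 6 (must start by day 29, minus 1-day gap → day 28); so job 5 must finish by day 28 and therefore start by day 25.
Job 3 must finish in time for job 2 (must start by day 26); job 4 (must start by day 25); job 5 (must start by day 25). The tightest is day 25, so job 3 must start by 25 − 11 = day 14.
For job 1: job 3 (must start by day 14); job 4 (must start by day 25). The most restrictive is day 14; with a 12-day duration, job 1 must start by day 2.

2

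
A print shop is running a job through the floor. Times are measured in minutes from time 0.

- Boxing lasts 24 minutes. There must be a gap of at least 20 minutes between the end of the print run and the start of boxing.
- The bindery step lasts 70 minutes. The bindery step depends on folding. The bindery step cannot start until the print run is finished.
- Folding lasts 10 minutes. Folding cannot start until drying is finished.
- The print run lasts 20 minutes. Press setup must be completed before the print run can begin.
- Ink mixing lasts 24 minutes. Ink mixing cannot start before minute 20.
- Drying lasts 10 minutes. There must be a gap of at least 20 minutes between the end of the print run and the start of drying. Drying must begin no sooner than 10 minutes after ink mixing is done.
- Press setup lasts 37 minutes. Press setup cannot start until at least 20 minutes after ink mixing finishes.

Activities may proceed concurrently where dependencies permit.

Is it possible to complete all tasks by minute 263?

Yes

After its own release at minute 20, ink mixing can start at minute 20 and finishes at minute 44.
After ink mixing (finishes minute 44, plus 20-minute gap → minute 64), press setup can start at minute 64 and finishes at minute 101.
The print run cannot begin until press setup (finishes minute 101). It runs from minute 101 to 101 + 20 = minute 121.
Boxing waits on the print run (finishes minute 121, plus 20-minute gap → minute 141), so it starts at minute 141 and finishes at 141 + 24 = minute 165.
Drying has to wait for the print run (finishes minute 121, plus 20-minute gap → minute 141); ink mixing (finishes minute 44, plus 10-minute gap → minute 54). The latest of these is minute 141, so drying runs minute 141 to 141 + 10 = minute 151.
Folding cannot begin until drying (finishes minute 151). It runs from minute 151 to 151 + 10 = minute 161.
For the bindery step: folding (finishes minute 161); the print run (finishes minute 121). Taking the maximum gives a start of minute 161, and it finishes at 161 + 70 = minute 231.
Every task is finished by minute 231, which is no later than the deadline of 263, so the schedule is feasible.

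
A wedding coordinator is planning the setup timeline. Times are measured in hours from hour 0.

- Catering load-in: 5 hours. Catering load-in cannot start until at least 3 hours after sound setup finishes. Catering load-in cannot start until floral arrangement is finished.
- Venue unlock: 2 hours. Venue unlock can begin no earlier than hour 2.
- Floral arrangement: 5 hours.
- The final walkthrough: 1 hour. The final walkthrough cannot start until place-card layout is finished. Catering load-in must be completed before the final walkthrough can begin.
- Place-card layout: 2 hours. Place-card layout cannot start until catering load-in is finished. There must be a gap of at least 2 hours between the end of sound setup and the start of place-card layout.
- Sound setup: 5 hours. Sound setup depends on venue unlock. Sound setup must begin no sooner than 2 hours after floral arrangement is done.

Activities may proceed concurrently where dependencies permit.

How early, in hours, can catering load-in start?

15

Floral arrangement has no prerequisites, so it starts at hour 0 and finishes at hour 5.
Venue unlock waits on its own release at hour 2, so it starts at hour 2 and finishes at 2 + 2 = hour 4.
Sound setup cannot start until venue unlock (finishes hour 4); floral arrangement (finishes hour 5, plus 2-hour gap → hour 7). The controlling bound is hour 7, so sound setup finishes at 7 + 5 = hour 12.
Catering load-in waits on sound setup (finishes hour 12, plus 3-hour gap → hour 15); floral arrangement (finishes hour 5). The latest of these is hour 15, which is the earliest catering load-in can start.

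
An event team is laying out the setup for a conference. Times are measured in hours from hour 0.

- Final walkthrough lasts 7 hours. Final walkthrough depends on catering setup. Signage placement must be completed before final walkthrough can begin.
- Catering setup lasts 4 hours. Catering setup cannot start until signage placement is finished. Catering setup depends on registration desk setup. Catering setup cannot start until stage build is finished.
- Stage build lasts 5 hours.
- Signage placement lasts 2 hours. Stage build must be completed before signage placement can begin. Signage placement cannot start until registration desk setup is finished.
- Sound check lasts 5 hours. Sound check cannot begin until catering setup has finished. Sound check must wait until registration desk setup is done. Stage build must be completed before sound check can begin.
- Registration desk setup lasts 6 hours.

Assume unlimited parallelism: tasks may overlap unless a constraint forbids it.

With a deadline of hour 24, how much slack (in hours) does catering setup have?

Registration desk setup can start immediately at hour 0; it finishes at hour 6.
Nothing blocks stage build, so it runs from hour 0 to hour 5.
Signage placement needs all of stage build (finishes hour 5); registration desk setup (finishes hour 6). That puts its earliest start at hour 6; it finishes at 6 + 2 = hour 8.
For catering setup: signage placement (finishes hour 8); registration desk setup (finishes hour 6); stage build (finishes hour 5). Taking the maximum gives a start of hour 8, and it finishes at 8 + 4 = hour 12.

Working backward from the deadline:
Sound check must finish by hour 24; it takes 5 hours, so it must start by 24 − 5 = hour 19.
Final walkthrough has no dependents, so it just needs to finish by hour 24. Starting by 24 − 7 = hour 17 achieves that.
Catering setup has several dependents: sound check (must start by hour 19); final walkthrough (must start by hour 17). The earliest of those limits is hour 17, so catering setup must start by 17 − 4 = hour 13.
So catering setup can start as early as hour 8 and as late as hour 13, giving 13 − 8 = 5 hours of slack.

5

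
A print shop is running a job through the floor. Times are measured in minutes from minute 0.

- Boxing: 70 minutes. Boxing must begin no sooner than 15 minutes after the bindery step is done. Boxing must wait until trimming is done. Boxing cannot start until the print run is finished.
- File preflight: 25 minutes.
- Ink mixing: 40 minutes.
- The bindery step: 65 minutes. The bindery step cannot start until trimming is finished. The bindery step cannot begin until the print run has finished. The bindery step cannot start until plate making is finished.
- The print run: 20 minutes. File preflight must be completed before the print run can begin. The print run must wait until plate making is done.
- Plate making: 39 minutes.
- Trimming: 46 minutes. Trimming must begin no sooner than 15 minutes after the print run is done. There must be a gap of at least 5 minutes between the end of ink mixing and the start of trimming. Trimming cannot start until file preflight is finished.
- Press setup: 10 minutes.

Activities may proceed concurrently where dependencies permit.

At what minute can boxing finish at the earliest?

270

Ink mixing has no prerequisites, so it starts at minute 0 and finishes at minute 40.
Plate making can start immediately at minute 0; it finishes at minute 39.
File preflight has no prerequisites, so it starts at minute 0 and finishes at minute 25.
For the print run: file preflight (finishes minute 25); plate making (finishes minute 39). Taking the maximum gives a start of minute 39, and it finishes at 39 + 20 = minute 59.
For trimming: the print run (finishes minute 59, plus 15-minute gap → minute 74); ink mixing (finishes minute 40, plus 5-minute gap → minute 45); file preflight (finishes minute 25). Taking the maximum gives a start of minute 74, and it finishes at 74 + 46 = minute 120.
The bindery step cannot start until trimming (finishes minute 120); the print run (finishes minute 59); plate making (finishes minute 39). The controlling bound is minute 120, so the bindery step finishes at 120 + 65 = minute 185.
Boxing needs all of the bindery step (finishes minute 185, plus 15-minute gap → minute 200); trimming (finishes minute 120); the print run (finishes minute 59). That puts its earliest start at minute 200; it finishes at 200 + 70 = minute 270.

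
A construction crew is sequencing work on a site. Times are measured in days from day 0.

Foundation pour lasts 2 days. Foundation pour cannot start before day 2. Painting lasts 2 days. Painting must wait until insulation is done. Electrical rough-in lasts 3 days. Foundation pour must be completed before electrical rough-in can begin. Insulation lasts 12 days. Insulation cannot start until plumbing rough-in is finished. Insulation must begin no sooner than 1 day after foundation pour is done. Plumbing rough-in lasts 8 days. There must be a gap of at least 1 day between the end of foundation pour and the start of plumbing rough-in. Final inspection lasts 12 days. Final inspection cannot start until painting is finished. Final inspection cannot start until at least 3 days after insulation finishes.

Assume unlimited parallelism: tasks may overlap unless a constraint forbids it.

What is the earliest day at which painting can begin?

25

Foundation pour waits on its own release at day 2, so it starts at day 2 and finishes at 2 + 2 = day 4.
Plumbing rough-in cannot begin until foundation pour (finishes day 4, plus 1-day gap → day 5). It runs from day 5 to 5 + 8 = day 13.
Insulation has to wait for plumbing rough-in (finishes day 13); foundation pour (finishes day 4, plus 1-day gap → day 5). The latest of these is day 13, so insulation runs day 13 to 13 + 12 = day 25.
Painting waits on insulation (finishes day 25), so the earliest it can start is day 25.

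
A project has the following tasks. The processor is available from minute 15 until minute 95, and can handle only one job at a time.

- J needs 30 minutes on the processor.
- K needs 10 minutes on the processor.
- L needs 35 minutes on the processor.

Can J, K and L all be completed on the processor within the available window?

The processor window is 95 − 15 = 80 minutes.
Running back to back, the jobs need 30 + 10 + 35 = 75 minutes on the processor.
Since 75 ≤ 80, they fit within the window.

Yes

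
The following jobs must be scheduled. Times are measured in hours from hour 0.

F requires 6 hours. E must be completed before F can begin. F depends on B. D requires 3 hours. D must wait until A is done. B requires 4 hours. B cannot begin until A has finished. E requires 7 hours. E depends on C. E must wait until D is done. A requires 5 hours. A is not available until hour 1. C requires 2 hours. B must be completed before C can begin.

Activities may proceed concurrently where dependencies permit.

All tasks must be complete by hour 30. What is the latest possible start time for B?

11

To finish by hour 30, F (duration 6) must start no later than hour 24.
E must finish before F (must start by hour 24). With a 7-hour duration, E must start by 24 − 7 = hour 17.
Since E (must start by hour 17) depends on it, C must finish by hour 17. Backing off its 2-hour duration gives a latest start of hour 15.
For B: C (must start by hour 15); F (must start by hour 24). The most restrictive is hour 15; with a 4-hour duration, B must start by hour 11.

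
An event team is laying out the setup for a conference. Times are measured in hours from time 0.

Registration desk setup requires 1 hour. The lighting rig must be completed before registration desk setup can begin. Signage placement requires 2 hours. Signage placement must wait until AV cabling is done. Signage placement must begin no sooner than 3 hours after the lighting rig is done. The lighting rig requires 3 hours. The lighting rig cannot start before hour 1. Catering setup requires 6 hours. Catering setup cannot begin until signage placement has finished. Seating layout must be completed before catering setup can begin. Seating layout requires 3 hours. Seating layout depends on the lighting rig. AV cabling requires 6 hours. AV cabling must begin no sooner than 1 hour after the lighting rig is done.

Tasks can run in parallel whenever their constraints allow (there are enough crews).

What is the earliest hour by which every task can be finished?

19

The lighting rig waits on its own release at hour 1, so it starts at hour 1 and finishes at 1 + 3 = hour 4.
Registration desk setup cannot begin until the lighting rig (finishes hour 4). It runs from hour 4 to 4 + 1 = hour 5.
Seating layout cannot begin until the lighting rig (finishes hour 4). It runs from hour 4 to 4 + 3 = hour 7.
AV cabling waits on the lighting rig (finishes hour 4, plus 1-hour gap → hour 5), so it starts at hour 5 and finishes at 5 + 6 = hour 11.
Signage placement cannot start until AV cabling (finishes hour 11); the lighting rig (finishes hour 4, plus 3-hour gap → hour 7). The controlling bound is hour 11, so signage placement finishes at 11 + 2 = hour 13.
Catering setup has to wait for signage placement (finishes hour 13); seating layout (finishes hour 7). The latest of these is hour 13, so catering setup runs hour 13 to 13 + 6 = hour 19.
All tasks are finished once the last one completes. Finish times: The lighting rig at 4, AV cabling at 11, Seating layout at 7, Registration desk setup at 5, Signage placement at 13, Catering setup at 19. The latest is hour 19.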